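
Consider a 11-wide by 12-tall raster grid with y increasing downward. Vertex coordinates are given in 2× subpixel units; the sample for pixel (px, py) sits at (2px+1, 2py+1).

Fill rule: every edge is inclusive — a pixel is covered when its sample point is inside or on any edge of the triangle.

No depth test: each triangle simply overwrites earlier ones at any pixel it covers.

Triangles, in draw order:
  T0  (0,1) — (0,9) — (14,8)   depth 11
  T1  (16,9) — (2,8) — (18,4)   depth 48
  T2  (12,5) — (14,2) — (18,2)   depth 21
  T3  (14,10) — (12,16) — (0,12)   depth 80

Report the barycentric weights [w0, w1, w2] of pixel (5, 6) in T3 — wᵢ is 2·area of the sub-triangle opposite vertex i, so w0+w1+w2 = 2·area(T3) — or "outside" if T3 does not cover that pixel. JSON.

T0:
  2·area = 112  (B↔C swapped to make it positive)
  edge (0, 1)→(14, 8): d=(14,7) inclusive
  edge (14, 8)→(0, 9): d=(-14,1) inclusive
  edge (0, 9)→(0, 1): d=(0,-8) inclusive
    (0,1)@(1, 3): e=[21,83,8] → █
    (1,1)@(3, 3): e=[7,81,24] → █
    (2,1)@(5, 3): e=[-7,79,40] → ·
    (0,2)@(1, 5): e=[49,55,8] → █
    (2,2)@(5, 5): e=[21,51,40] → █
    (3,2)@(7, 5): e=[7,49,56] → █
    (4,2)@(9, 5): e=[-7,47,72] → ·
    (0,3)@(1, 7): e=[77,27,8] → █
    (4,3)@(9, 7): e=[21,19,72] → █
    (5,3)@(11, 7): e=[7,17,88] → █
    (6,3)@(13, 7): e=[-7,15,104] → ·
    (0,4)@(1, 9): e=[105,-1,8] → ·
  covered (12 px):
    · · · · · · · · · · ·
    █ █ · · · · · · · · ·
    █ █ █ █ · · · · · · ·
    █ █ █ █ █ █ · · · · ·
    · · · · · · · · · · ·
    · · · · · · · · · · ·
    · · · · · · · · · · ·
    · · · · · · · · · · ·
    · · · · · · · · · · ·
    · · · · · · · · · · ·
    · · · · · · · · · · ·
    · · · · · · · · · · ·
T1:
  2·area = 72
  edge (16, 9)→(2, 8): d=(-14,-1) inclusive
  edge (2, 8)→(18, 4): d=(16,-4) inclusive
  edge (18, 4)→(16, 9): d=(-2,5) inclusive
    (7,2)@(15, 5): e=[55,4,13] → █
    (8,2)@(17, 5): e=[57,12,3] → █
    (9,2)@(19, 5): e=[59,20,-7] → ·
    (3,3)@(7, 7): e=[19,4,49] → █
    (4,3)@(9, 7): e=[21,12,39] → █
    (5,3)@(11, 7): e=[23,20,29] → █
    (6,3)@(13, 7): e=[25,28,19] → █
    (8,3)@(17, 7): e=[29,44,-1] → ·
    (3,4)@(7, 9): e=[-9,36,45] → ·
    (4,4)@(9, 9): e=[-7,44,35] → ·
    (5,4)@(11, 9): e=[-5,52,25] → ·
    (6,4)@(13, 9): e=[-3,60,15] → ·
  covered (7 px):
    · · · · · · · · · · ·
    · · · · · · · · · · ·
    · · · · · · · █ █ · ·
    · · · █ █ █ █ █ · · ·
    · · · · · · · · · · ·
    · · · · · · · · · · ·
    · · · · · · · · · · ·
    · · · · · · · · · · ·
    · · · · · · · · · · ·
    · · · · · · · · · · ·
    · · · · · · · · · · ·
    · · · · · · · · · · ·
T2:
  2·area = 12
  edge (12, 5)→(14, 2): d=(2,-3) inclusive
  edge (14, 2)→(18, 2): d=(4,0) inclusive
  edge (18, 2)→(12, 5): d=(-6,3) inclusive
    (7,1)@(15, 3): e=[5,4,3] → █
    (8,1)@(17, 3): e=[11,4,-3] → ·
    (7,2)@(15, 5): e=[9,12,-9] → ·
  covered (1 px):
    · · · · · · · · · · ·
    · · · · · · · █ · · ·
    · · · · · · · · · · ·
    · · · · · · · · · · ·
    · · · · · · · · · · ·
    · · · · · · · · · · ·
    · · · · · · · · · · ·
    · · · · · · · · · · ·
    · · · · · · · · · · ·
    · · · · · · · · · · ·
    · · · · · · · · · · ·
    · · · · · · · · · · ·
T3:
  2·area = 80
  edge (14, 10)→(12, 16): d=(-2,6) inclusive
  edge (12, 16)→(0, 12): d=(-12,-4) inclusive
  edge (0, 12)→(14, 10): d=(14,-2) inclusive
    (8,0)@(17, 1): e=[0,200,-120] → ·  [on edge]
    (7,3)@(15, 7): e=[0,120,-40] → ·  [on edge]
    (10,4)@(21, 9): e=[-40,120,0] → ·  [on edge]
    (3,5)@(7, 11): e=[40,40,0] → █  [on edge]
    (4,5)@(9, 11): e=[28,48,4] → █
    (5,5)@(11, 11): e=[16,56,8] → █
    (6,5)@(13, 11): e=[4,64,12] → █
    (7,5)@(15, 11): e=[-8,72,16] → ·
    (1,6)@(3, 13): e=[60,0,20] → █  [on edge]
    (2,6)@(5, 13): e=[48,8,24] → █
    (6,6)@(13, 13): e=[0,40,40] → █  [on edge]
    (7,6)@(15, 13): e=[-12,48,44] → ·
    (4,7)@(9, 15): e=[20,0,60] → █  [on edge]
    (7,8)@(15, 17): e=[-20,0,100] → ·  [on edge]
    (5,9)@(11, 19): e=[0,-40,120] → ·  [on edge]
    (10,9)@(21, 19): e=[-60,0,140] → ·  [on edge]
  covered (12 px):
    · · · · · · · · · · ·
    · · · · · · · · · · ·
    · · · · · · · · · · ·
    · · · · · · · · · · ·
    · · · · · · · · · · ·
    · · · █ █ █ █ · · · ·
    · █ █ █ █ █ █ · · · ·
    · · · · █ █ · · · · ·
    · · · · · · · · · · ·
    · · · · · · · · · · ·
    · · · · · · · · · · ·
    · · · · · · · · · · ·

Final: [32,36,12]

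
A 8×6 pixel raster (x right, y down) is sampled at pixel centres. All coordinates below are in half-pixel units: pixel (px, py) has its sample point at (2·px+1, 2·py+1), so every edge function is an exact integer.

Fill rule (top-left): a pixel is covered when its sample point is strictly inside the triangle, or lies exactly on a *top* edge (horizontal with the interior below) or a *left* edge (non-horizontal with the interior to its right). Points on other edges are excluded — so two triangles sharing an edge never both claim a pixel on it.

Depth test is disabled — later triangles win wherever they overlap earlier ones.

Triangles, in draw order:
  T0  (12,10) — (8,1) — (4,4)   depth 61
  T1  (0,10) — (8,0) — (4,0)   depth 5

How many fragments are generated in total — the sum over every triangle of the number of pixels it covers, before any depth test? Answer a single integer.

T0:
  2·area = 48  (B↔C swapped to make it positive)
  edge (12, 10)→(4, 4): d=(-8,-6) top-left  bias=+0
  edge (4, 4)→(8, 1): d=(4,-3) top-left  bias=+0
  edge (8, 1)→(12, 10): d=(4,9) right/bottom  bias=-1
    (3,1)@(7, 3): e=[26,5,17] → #
    (4,1)@(9, 3): e=[38,11,-1] → ·
    (3,2)@(7, 5): e=[10,13,25] → #
    (4,2)@(9, 5): e=[22,19,7] → #
    (5,2)@(11, 5): e=[34,25,-11] → ·
    (3,3)@(7, 7): e=[-6,21,33] → ·
    (4,3)@(9, 7): e=[6,27,15] → #
    (5,3)@(11, 7): e=[18,33,-3] → ·
    (4,4)@(9, 9): e=[-10,35,23] → ·
    (5,4)@(11, 9): e=[2,41,5] → #
    (6,4)@(13, 9): e=[14,47,-13] → ·
    (5,5)@(11, 11): e=[-14,49,13] → ·
  covered (5 px):
    · · · · · · · ·
    · · · # · · · ·
    · · · # # · · ·
    · · · · # · · ·
    · · · · · # · ·
    · · · · · · · ·
T1:
  2·area = 40  (B↔C swapped to make it positive)
  edge (0, 10)→(4, 0): d=(4,-10) top-left  bias=+0
  edge (4, 0)→(8, 0): d=(4,0) top-left  bias=+0
  edge (8, 0)→(0, 10): d=(-8,10) right/bottom  bias=-1
    (2,0)@(5, 1): e=[14,4,22] → #
    (3,0)@(7, 1): e=[34,4,2] → #
    (4,0)@(9, 1): e=[54,4,-18] → ·
    (1,1)@(3, 3): e=[2,12,26] → #
    (3,1)@(7, 3): e=[42,12,-14] → ·
    (1,2)@(3, 5): e=[10,20,10] → #
    (2,2)@(5, 5): e=[30,20,-10] → ·
    (1,3)@(3, 7): e=[18,28,-6] → ·
  covered (5 px):
    · · # # · · · ·
    · # # · · · · ·
    · # · · · · · ·
    · · · · · · · ·
    · · · · · · · ·
    · · · · · · · ·

Final: 10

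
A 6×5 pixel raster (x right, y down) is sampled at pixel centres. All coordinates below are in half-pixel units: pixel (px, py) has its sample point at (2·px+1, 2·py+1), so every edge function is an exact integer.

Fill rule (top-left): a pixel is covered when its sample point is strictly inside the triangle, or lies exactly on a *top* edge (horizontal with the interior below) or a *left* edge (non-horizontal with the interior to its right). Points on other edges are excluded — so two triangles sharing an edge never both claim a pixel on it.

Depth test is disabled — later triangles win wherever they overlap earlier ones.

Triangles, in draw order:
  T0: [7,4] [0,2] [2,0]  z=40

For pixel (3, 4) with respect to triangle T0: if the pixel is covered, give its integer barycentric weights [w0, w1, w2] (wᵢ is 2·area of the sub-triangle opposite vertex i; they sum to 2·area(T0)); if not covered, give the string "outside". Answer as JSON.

T0:
  2·area = 18
  edge (7, 4)→(0, 2): d=(-7,-2) top-left  bias=+0
  edge (0, 2)→(2, 0): d=(2,-2) top-left  bias=+0
  edge (2, 0)→(7, 4): d=(5,4) right/bottom  bias=-1
    (0,0)@(1, 1): e=[9,0,9] → █  [on edge]
    (1,0)@(3, 1): e=[13,4,1] → █
    (2,0)@(5, 1): e=[17,8,-7] → ·
    (0,1)@(1, 3): e=[-5,4,19] → ·
    (1,1)@(3, 3): e=[-1,8,11] → ·
    (2,1)@(5, 3): e=[3,12,3] → █
    (3,1)@(7, 3): e=[7,16,-5] → ·
    (2,2)@(5, 5): e=[-11,16,13] → ·
  covered (3 px):
    █ █ · · · ·
    · · █ · · ·
    · · · · · ·
    · · · · · ·
    · · · · · ·

Answer: "outside"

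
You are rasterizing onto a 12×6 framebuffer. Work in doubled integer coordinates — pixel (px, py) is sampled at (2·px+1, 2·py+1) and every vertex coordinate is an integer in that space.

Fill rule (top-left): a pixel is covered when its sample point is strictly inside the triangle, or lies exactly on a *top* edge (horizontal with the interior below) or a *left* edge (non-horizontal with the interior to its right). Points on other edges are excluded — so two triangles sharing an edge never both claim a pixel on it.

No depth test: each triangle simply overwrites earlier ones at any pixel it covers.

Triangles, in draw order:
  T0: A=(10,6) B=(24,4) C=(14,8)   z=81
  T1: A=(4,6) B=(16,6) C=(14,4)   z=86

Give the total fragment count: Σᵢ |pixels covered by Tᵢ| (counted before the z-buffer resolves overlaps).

T0:
  2·area = 36
  edge (10, 6)→(24, 4): d=(14,-2) top-left  bias=+0
  edge (24, 4)→(14, 8): d=(-10,4) right/bottom  bias=-1
  edge (14, 8)→(10, 6): d=(-4,-2) top-left  bias=+0
    (8,2)@(17, 5): e=[0,18,18] → X  [on edge]
    (9,2)@(19, 5): e=[4,10,22] → X
    (10,2)@(21, 5): e=[8,2,26] → X
    (11,2)@(23, 5): e=[12,-6,30] → .
    (1,3)@(3, 7): e=[0,54,-18] → .  [on edge]
    (6,3)@(13, 7): e=[20,14,2] → X
    (7,3)@(15, 7): e=[24,6,6] → X
    (8,3)@(17, 7): e=[28,-2,10] → .
    (9,3)@(19, 7): e=[32,-10,14] → .
    (10,3)@(21, 7): e=[36,-18,18] → .
    (6,4)@(13, 9): e=[48,-6,-6] → .
    (7,4)@(15, 9): e=[52,-14,-2] → .
  covered (5 px):
    . . . . . . . . . . . .
    . . . . . . . . . . . .
    . . . . . . . . X X X .
    . . . . . . X X . . . .
    . . . . . . . . . . . .
    . . . . . . . . . . . .
T1:
  2·area = 24  (B↔C swapped to make it positive)
  edge (4, 6)→(14, 4): d=(10,-2) top-left  bias=+0
  edge (14, 4)→(16, 6): d=(2,2) right/bottom  bias=-1
  edge (16, 6)→(4, 6): d=(-12,0) right/bottom  bias=-1
    (5,0)@(11, 1): e=[-36,0,60] → .  [on edge]
    (6,1)@(13, 3): e=[-12,0,36] → .  [on edge]
    (9,1)@(19, 3): e=[0,-12,36] → .  [on edge]
    (4,2)@(9, 5): e=[0,12,12] → X  [on edge]
    (5,2)@(11, 5): e=[4,8,12] → X
    (6,2)@(13, 5): e=[8,4,12] → X
    (7,2)@(15, 5): e=[12,0,12] → .  [on edge]
    (4,3)@(9, 7): e=[20,16,-12] → .
    (5,3)@(11, 7): e=[24,12,-12] → .
    (6,3)@(13, 7): e=[28,8,-12] → .
    (8,3)@(17, 7): e=[36,0,-12] → .  [on edge]
    (9,4)@(19, 9): e=[60,0,-36] → .  [on edge]
    (10,5)@(21, 11): e=[84,0,-60] → .  [on edge]
  covered (3 px):
    . . . . . . . . . . . .
    . . . . . . . . . . . .
    . . . . X X X . . . . .
    . . . . . . . . . . . .
    . . . . . . . . . . . .
    . . . . . . . . . . . .

Final: 8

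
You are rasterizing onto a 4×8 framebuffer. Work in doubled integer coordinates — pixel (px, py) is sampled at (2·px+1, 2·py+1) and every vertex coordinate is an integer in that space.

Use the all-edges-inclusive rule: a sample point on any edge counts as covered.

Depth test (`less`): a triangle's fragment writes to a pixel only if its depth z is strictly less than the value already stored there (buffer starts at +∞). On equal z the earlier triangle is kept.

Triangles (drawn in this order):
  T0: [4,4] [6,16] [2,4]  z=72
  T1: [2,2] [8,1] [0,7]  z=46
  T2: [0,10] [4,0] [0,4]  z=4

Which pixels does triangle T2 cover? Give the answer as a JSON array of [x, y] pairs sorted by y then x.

T0:
  2·area = 24
  edge (4, 4)→(6, 16): d=(2,12) inclusive
  edge (6, 16)→(2, 4): d=(-4,-12) inclusive
  edge (2, 4)→(4, 4): d=(2,0) inclusive
    (0,0)@(1, 1): e=[30,0,-6] → ·  [on edge]
    (1,2)@(3, 5): e=[14,8,2] → #
    (2,2)@(5, 5): e=[-10,32,2] → ·
    (1,3)@(3, 7): e=[18,0,6] → #  [on edge]
    (2,3)@(5, 7): e=[-6,24,6] → ·
    (1,4)@(3, 9): e=[22,-8,10] → ·
    (2,5)@(5, 11): e=[2,8,14] → #
    (3,5)@(7, 11): e=[-22,32,14] → ·
    (2,6)@(5, 13): e=[6,0,18] → #  [on edge]
    (3,6)@(7, 13): e=[-18,24,18] → ·
    (2,7)@(5, 15): e=[10,-8,22] → ·
  covered (4 px):
    · · · ·
    · · · ·
    · # · ·
    · # · ·
    · · · ·
    · · # ·
    · · # ·
    · · · ·
T1:
  2·area = 28
  edge (2, 2)→(8, 1): d=(6,-1) inclusive
  edge (8, 1)→(0, 7): d=(-8,6) inclusive
  edge (0, 7)→(2, 2): d=(2,-5) inclusive
    (1,1)@(3, 3): e=[7,14,7] → #
    (2,1)@(5, 3): e=[9,2,17] → #
    (3,1)@(7, 3): e=[11,-10,27] → ·
    (0,2)@(1, 5): e=[17,10,1] → #
    (1,2)@(3, 5): e=[19,-2,11] → ·
    (2,2)@(5, 5): e=[21,-14,21] → ·
    (0,3)@(1, 7): e=[29,-6,5] → ·
  covered (3 px):
    · · · ·
    · # # ·
    # · · ·
    · · · ·
    · · · ·
    · · · ·
    · · · ·
    · · · ·
T2:
  2·area = 24  (B↔C swapped to make it positive)
  edge (0, 10)→(0, 4): d=(0,-6) inclusive
  edge (0, 4)→(4, 0): d=(4,-4) inclusive
  edge (4, 0)→(0, 10): d=(-4,10) inclusive
    (1,0)@(3, 1): e=[18,0,6] → #  [on edge]
    (2,0)@(5, 1): e=[30,8,-14] → ·
    (0,1)@(1, 3): e=[6,0,18] → #  [on edge]
    (1,1)@(3, 3): e=[18,8,-2] → ·
    (0,2)@(1, 5): e=[6,8,10] → #
    (1,2)@(3, 5): e=[18,16,-10] → ·
    (0,3)@(1, 7): e=[6,16,2] → #
    (1,3)@(3, 7): e=[18,24,-18] → ·
    (0,4)@(1, 9): e=[6,24,-6] → ·
  covered (4 px):
    · # · ·
    # · · ·
    # · · ·
    # · · ·
    · · · ·
    · · · ·
    · · · ·
    · · · ·

Result: [[1,0],[0,1],[0,2],[0,3]]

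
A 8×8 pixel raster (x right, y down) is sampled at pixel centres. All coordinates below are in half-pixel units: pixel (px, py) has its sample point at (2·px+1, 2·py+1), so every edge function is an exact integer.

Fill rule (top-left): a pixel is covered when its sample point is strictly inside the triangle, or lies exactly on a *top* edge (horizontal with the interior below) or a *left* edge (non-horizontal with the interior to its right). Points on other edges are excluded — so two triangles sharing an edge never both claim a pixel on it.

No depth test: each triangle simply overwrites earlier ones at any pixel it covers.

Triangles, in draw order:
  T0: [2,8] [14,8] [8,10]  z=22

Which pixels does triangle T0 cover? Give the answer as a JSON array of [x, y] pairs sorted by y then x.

T0:
  2·area = 24
  edge (2, 8)→(14, 8): d=(12,0) top-left  bias=+0
  edge (14, 8)→(8, 10): d=(-6,2) right/bottom  bias=-1
  edge (8, 10)→(2, 8): d=(-6,-2) top-left  bias=+0
    (2,4)@(5, 9): e=[12,12,0] → █  [on edge]
    (3,4)@(7, 9): e=[12,8,4] → █
    (4,4)@(9, 9): e=[12,4,8] → █
    (5,4)@(11, 9): e=[12,0,12] → ·  [on edge]
    (2,5)@(5, 11): e=[36,0,-12] → ·  [on edge]
    (3,5)@(7, 11): e=[36,-4,-8] → ·
    (4,5)@(9, 11): e=[36,-8,-4] → ·
    (5,5)@(11, 11): e=[36,-12,0] → ·  [on edge]
  covered (3 px):
    · · · · · · · ·
    · · · · · · · ·
    · · · · · · · ·
    · · · · · · · ·
    · · █ █ █ · · ·
    · · · · · · · ·
    · · · · · · · ·
    · · · · · · · ·

Answer: [[2,4],[3,4],[4,4]]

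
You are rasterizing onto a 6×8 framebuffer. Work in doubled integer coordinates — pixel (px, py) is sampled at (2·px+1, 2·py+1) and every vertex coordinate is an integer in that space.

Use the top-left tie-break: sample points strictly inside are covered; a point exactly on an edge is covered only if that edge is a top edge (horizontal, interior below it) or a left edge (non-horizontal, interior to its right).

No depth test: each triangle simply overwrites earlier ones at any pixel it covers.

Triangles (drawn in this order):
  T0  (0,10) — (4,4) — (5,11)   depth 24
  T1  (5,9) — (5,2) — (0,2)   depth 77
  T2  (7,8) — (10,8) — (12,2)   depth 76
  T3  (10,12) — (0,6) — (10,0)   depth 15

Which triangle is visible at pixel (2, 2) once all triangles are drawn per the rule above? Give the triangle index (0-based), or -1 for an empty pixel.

T0:
  2·area = 34
  edge (0, 10)→(4, 4): d=(4,-6) top-left  bias=+0
  edge (4, 4)→(5, 11): d=(1,7) right/bottom  bias=-1
  edge (5, 11)→(0, 10): d=(-5,-1) top-left  bias=+0
    (1,3)@(3, 7): e=[6,10,18] → █
    (2,3)@(5, 7): e=[18,-4,20] → ·
    (0,4)@(1, 9): e=[2,26,6] → █
    (2,4)@(5, 9): e=[26,-2,10] → ·
    (0,5)@(1, 11): e=[10,28,-4] → ·
    (1,5)@(3, 11): e=[22,14,-2] → ·
    (2,5)@(5, 11): e=[34,0,0] → ·  [on edge]
  covered (3 px):
    · · · · · ·
    · · · · · ·
    · · · · · ·
    · █ · · · ·
    █ █ · · · ·
    · · · · · ·
    · · · · · ·
    · · · · · ·
T1:
  2·area = 35  (B↔C swapped to make it positive)
  edge (5, 9)→(0, 2): d=(-5,-7) top-left  bias=+0
  edge (0, 2)→(5, 2): d=(5,0) top-left  bias=+0
  edge (5, 2)→(5, 9): d=(0,7) right/bottom  bias=-1
    (2,0)@(5, 1): e=[40,-5,0] → ·  [on edge]
    (0,1)@(1, 3): e=[2,5,28] → █
    (1,1)@(3, 3): e=[16,5,14] → █
    (2,1)@(5, 3): e=[30,5,0] → ·  [on edge]
    (0,2)@(1, 5): e=[-8,15,28] → ·
    (1,2)@(3, 5): e=[6,15,14] → █
    (2,2)@(5, 5): e=[20,15,0] → ·  [on edge]
    (1,3)@(3, 7): e=[-4,25,14] → ·
    (2,3)@(5, 7): e=[10,25,0] → ·  [on edge]
    (2,4)@(5, 9): e=[0,35,0] → ·  [on edge]
    (2,5)@(5, 11): e=[-10,45,0] → ·  [on edge]
    (2,6)@(5, 13): e=[-20,55,0] → ·  [on edge]
    (2,7)@(5, 15): e=[-30,65,0] → ·  [on edge]
  covered (3 px):
    · · · · · ·
    █ █ · · · ·
    · █ · · · ·
    · · · · · ·
    · · · · · ·
    · · · · · ·
    · · · · · ·
    · · · · · ·
T2:
  2·area = 18  (B↔C swapped to make it positive)
  edge (7, 8)→(12, 2): d=(5,-6) top-left  bias=+0
  edge (12, 2)→(10, 8): d=(-2,6) right/bottom  bias=-1
  edge (10, 8)→(7, 8): d=(-3,0) right/bottom  bias=-1
    (5,2)@(11, 5): e=[9,0,9] → ·  [on edge]
    (4,3)@(9, 7): e=[7,8,3] → █
    (5,3)@(11, 7): e=[19,-4,3] → ·
    (4,4)@(9, 9): e=[17,4,-3] → ·
    (4,5)@(9, 11): e=[27,0,-9] → ·  [on edge]
  covered (1 px):
    · · · · · ·
    · · · · · ·
    · · · · · ·
    · · · · █ ·
    · · · · · ·
    · · · · · ·
    · · · · · ·
    · · · · · ·
T3:
  2·area = 120
  edge (10, 12)→(0, 6): d=(-10,-6) top-left  bias=+0
  edge (0, 6)→(10, 0): d=(10,-6) top-left  bias=+0
  edge (10, 0)→(10, 12): d=(0,12) right/bottom  bias=-1
    (4,0)@(9, 1): e=[104,4,12] → █
    (5,0)@(11, 1): e=[116,16,-12] → ·
    (2,1)@(5, 3): e=[60,0,60] → █  [on edge]
    (3,1)@(7, 3): e=[72,12,36] → █
    (5,1)@(11, 3): e=[96,36,-12] → ·
    (1,2)@(3, 5): e=[28,8,84] → █
    (5,2)@(11, 5): e=[76,56,-12] → ·
    (1,3)@(3, 7): e=[8,28,84] → █
    (5,3)@(11, 7): e=[56,76,-12] → ·
    (1,4)@(3, 9): e=[-12,48,84] → ·
    (2,4)@(5, 9): e=[0,60,60] → █  [on edge]
    (5,4)@(11, 9): e=[36,96,-12] → ·
  covered (16 px):
    · · · · █ ·
    · · █ █ █ ·
    · █ █ █ █ ·
    · █ █ █ █ ·
    · · █ █ █ ·
    · · · · █ ·
    · · · · · ·
    · · · · · ·

Z-buffer (winner per pixel, '.' = empty):
  . . . . 3 .
  1 1 3 3 3 .
  . 3 3 3 3 .
  . 3 3 3 3 .
  0 0 3 3 3 .
  . . . . 3 .
  . . . . . .
  . . . . . .

Result: 3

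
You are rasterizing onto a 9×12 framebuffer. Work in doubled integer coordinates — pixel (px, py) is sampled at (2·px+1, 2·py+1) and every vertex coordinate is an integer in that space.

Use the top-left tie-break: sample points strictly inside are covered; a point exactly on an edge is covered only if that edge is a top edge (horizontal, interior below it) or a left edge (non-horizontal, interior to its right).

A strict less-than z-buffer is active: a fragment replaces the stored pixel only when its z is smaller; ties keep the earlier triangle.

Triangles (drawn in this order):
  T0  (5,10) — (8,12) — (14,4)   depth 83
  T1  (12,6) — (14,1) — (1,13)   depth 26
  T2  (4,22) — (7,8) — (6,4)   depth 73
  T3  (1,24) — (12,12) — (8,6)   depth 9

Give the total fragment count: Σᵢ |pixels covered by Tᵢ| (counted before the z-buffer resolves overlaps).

T0:
  2·area = 36  (B↔C swapped to make it positive)
  edge (5, 10)→(14, 4): d=(9,-6) top-left  bias=+0
  edge (14, 4)→(8, 12): d=(-6,8) right/bottom  bias=-1
  edge (8, 12)→(5, 10): d=(-3,-2) top-left  bias=+0
    (6,2)@(13, 5): e=[3,2,31] → X
    (7,2)@(15, 5): e=[15,-14,35] → .
    (5,3)@(11, 7): e=[9,6,21] → X
    (6,3)@(13, 7): e=[21,-10,25] → .
    (3,4)@(7, 9): e=[3,26,7] → X
    (4,4)@(9, 9): e=[15,10,11] → X
    (5,4)@(11, 9): e=[27,-6,15] → .
    (3,5)@(7, 11): e=[21,14,1] → X
    (4,5)@(9, 11): e=[33,-2,5] → .
    (3,6)@(7, 13): e=[39,2,-5] → .
  covered (5 px):
    . . . . . . . . .
    . . . . . . . . .
    . . . . . . X . .
    . . . . . X . . .
    . . . X X . . . .
    . . . X . . . . .
    . . . . . . . . .
    . . . . . . . . .
    . . . . . . . . .
    . . . . . . . . .
    . . . . . . . . .
    . . . . . . . . .
T1:
  2·area = 41  (B↔C swapped to make it positive)
  edge (12, 6)→(1, 13): d=(-11,7) right/bottom  bias=-1
  edge (1, 13)→(14, 1): d=(13,-12) top-left  bias=+0
  edge (14, 1)→(12, 6): d=(-2,5) right/bottom  bias=-1
    (6,1)@(13, 3): e=[26,14,1] → X
    (7,1)@(15, 3): e=[12,38,-9] → .
    (5,2)@(11, 5): e=[18,16,7] → X
    (6,2)@(13, 5): e=[4,40,-3] → .
    (4,3)@(9, 7): e=[10,18,13] → X
    (5,3)@(11, 7): e=[-4,42,3] → .
    (3,4)@(7, 9): e=[2,20,19] → X
    (4,4)@(9, 9): e=[-12,44,9] → .
    (3,5)@(7, 11): e=[-20,46,15] → .
    (0,6)@(1, 13): e=[0,0,41] → .  [on edge]
  covered (4 px):
    . . . . . . . . .
    . . . . . . X . .
    . . . . . X . . .
    . . . . X . . . .
    . . . X . . . . .
    . . . . . . . . .
    . . . . . . . . .
    . . . . . . . . .
    . . . . . . . . .
    . . . . . . . . .
    . . . . . . . . .
    . . . . . . . . .
T2:
  2·area = 26  (B↔C swapped to make it positive)
  edge (4, 22)→(6, 4): d=(2,-18) top-left  bias=+0
  edge (6, 4)→(7, 8): d=(1,4) right/bottom  bias=-1
  edge (7, 8)→(4, 22): d=(-3,14) right/bottom  bias=-1
    (2,6)@(5, 13): e=[0,13,13] → X  [on edge]
    (3,6)@(7, 13): e=[36,5,-15] → .
    (2,7)@(5, 15): e=[4,15,7] → X
    (3,7)@(7, 15): e=[40,7,-21] → .
    (2,8)@(5, 17): e=[8,17,1] → X
    (3,8)@(7, 17): e=[44,9,-27] → .
    (2,9)@(5, 19): e=[12,19,-5] → .
  covered (3 px):
    . . . . . . . . .
    . . . . . . . . .
    . . . . . . . . .
    . . . . . . . . .
    . . . . . . . . .
    . . . . . . . . .
    . . X . . . . . .
    . . X . . . . . .
    . . X . . . . . .
    . . . . . . . . .
    . . . . . . . . .
    . . . . . . . . .
T3:
  2·area = 114  (B↔C swapped to make it positive)
  edge (1, 24)→(8, 6): d=(7,-18) top-left  bias=+0
  edge (8, 6)→(12, 12): d=(4,6) right/bottom  bias=-1
  edge (12, 12)→(1, 24): d=(-11,12) right/bottom  bias=-1
    (3,4)@(7, 9): e=[3,18,93] → X
    (4,4)@(9, 9): e=[39,6,69] → X
    (5,4)@(11, 9): e=[75,-6,45] → .
    (3,5)@(7, 11): e=[17,26,71] → X
    (5,5)@(11, 11): e=[89,2,23] → X
    (6,5)@(13, 11): e=[125,-10,-1] → .
    (3,6)@(7, 13): e=[31,34,49] → X
    (6,6)@(13, 13): e=[139,-2,-23] → .
    (2,7)@(5, 15): e=[9,54,51] → X
    (5,7)@(11, 15): e=[117,18,-21] → .
    (2,8)@(5, 17): e=[23,62,29] → X
    (4,8)@(9, 17): e=[95,38,-19] → .
  covered (16 px):
    . . . . . . . . .
    . . . . . . . . .
    . . . . . . . . .
    . . . . . . . . .
    . . . X X . . . .
    . . . X X X . . .
    . . . X X X . . .
    . . X X X . . . .
    . . X X . . . . .
    . X X . . . . . .
    . X . . . . . . .
    . . . . . . . . .

Answer: 28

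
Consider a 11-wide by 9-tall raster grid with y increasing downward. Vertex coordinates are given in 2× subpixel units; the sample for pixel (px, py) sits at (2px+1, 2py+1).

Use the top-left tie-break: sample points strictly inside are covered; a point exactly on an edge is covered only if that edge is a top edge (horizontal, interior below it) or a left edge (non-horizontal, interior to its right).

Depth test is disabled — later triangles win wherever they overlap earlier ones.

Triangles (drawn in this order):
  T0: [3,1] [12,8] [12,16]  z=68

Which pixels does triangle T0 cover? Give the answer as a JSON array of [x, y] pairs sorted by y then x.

T0:
  2·area = 72
  edge (3, 1)→(12, 8): d=(9,7) right/bottom  bias=-1
  edge (12, 8)→(12, 16): d=(0,8) right/bottom  bias=-1
  edge (12, 16)→(3, 1): d=(-9,-15) top-left  bias=+0
    (1,0)@(3, 1): e=[0,72,0] → .  [on edge]
    (2,1)@(5, 3): e=[4,56,12] → X
    (3,1)@(7, 3): e=[-10,40,42] → .
    (2,2)@(5, 5): e=[22,56,-6] → .
    (3,2)@(7, 5): e=[8,40,24] → X
    (4,2)@(9, 5): e=[-6,24,54] → .
    (3,3)@(7, 7): e=[26,40,6] → X
    (4,3)@(9, 7): e=[12,24,36] → X
    (5,3)@(11, 7): e=[-2,8,66] → .
    (3,4)@(7, 9): e=[44,40,-12] → .
    (4,4)@(9, 9): e=[30,24,18] → X
    (5,4)@(11, 9): e=[16,8,48] → X
    (4,5)@(9, 11): e=[48,24,0] → X  [on edge]
    (10,7)@(21, 15): e=[0,-72,144] → .  [on edge]
  covered (9 px):
    . . . . . . . . . . .
    . . X . . . . . . . .
    . . . X . . . . . . .
    . . . X X . . . . . .
    . . . . X X . . . . .
    . . . . X X . . . . .
    . . . . . X . . . . .
    . . . . . . . . . . .
    . . . . . . . . . . .

Result: [[2,1],[3,2],[3,3],[4,3],[4,4],[5,4],[4,5],[5,5],[5,6]]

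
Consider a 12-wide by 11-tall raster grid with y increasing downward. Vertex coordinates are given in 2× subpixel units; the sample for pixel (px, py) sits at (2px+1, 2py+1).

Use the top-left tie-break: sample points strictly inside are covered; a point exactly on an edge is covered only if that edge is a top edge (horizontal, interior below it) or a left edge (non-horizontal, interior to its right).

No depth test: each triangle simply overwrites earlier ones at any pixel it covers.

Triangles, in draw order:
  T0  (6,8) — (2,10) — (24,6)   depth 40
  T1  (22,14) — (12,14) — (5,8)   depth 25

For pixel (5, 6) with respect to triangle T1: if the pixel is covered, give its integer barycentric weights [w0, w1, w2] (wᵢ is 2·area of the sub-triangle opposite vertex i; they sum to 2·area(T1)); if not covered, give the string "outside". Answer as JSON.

T0:
  2·area = 28  (B↔C swapped to make it positive)
  edge (6, 8)→(24, 6): d=(18,-2) top-left  bias=+0
  edge (24, 6)→(2, 10): d=(-22,4) right/bottom  bias=-1
  edge (2, 10)→(6, 8): d=(4,-2) top-left  bias=+0
    (7,3)@(15, 7): e=[0,14,14] → #  [on edge]
    (8,3)@(17, 7): e=[4,6,18] → #
    (9,3)@(19, 7): e=[8,-2,22] → ·
    (2,4)@(5, 9): e=[16,10,2] → #
    (3,4)@(7, 9): e=[20,2,6] → #
    (4,4)@(9, 9): e=[24,-6,10] → ·
    (7,4)@(15, 9): e=[36,-30,22] → ·
    (8,4)@(17, 9): e=[40,-38,26] → ·
    (2,5)@(5, 11): e=[52,-34,10] → ·
    (3,5)@(7, 11): e=[56,-42,14] → ·
  covered (4 px):
    · · · · · · · · · · · ·
    · · · · · · · · · · · ·
    · · · · · · · · · · · ·
    · · · · · · · # # · · ·
    · · # # · · · · · · · ·
    · · · · · · · · · · · ·
    · · · · · · · · · · · ·
    · · · · · · · · · · · ·
    · · · · · · · · · · · ·
    · · · · · · · · · · · ·
    · · · · · · · · · · · ·
T1:
  2·area = 60
  edge (22, 14)→(12, 14): d=(-10,0) right/bottom  bias=-1
  edge (12, 14)→(5, 8): d=(-7,-6) top-left  bias=+0
  edge (5, 8)→(22, 14): d=(17,6) right/bottom  bias=-1
    (3,4)@(7, 9): e=[50,5,5] → #
    (4,4)@(9, 9): e=[50,17,-7] → ·
    (3,5)@(7, 11): e=[30,-9,39] → ·
    (4,5)@(9, 11): e=[30,3,27] → #
    (5,5)@(11, 11): e=[30,15,15] → #
    (6,5)@(13, 11): e=[30,27,3] → #
    (7,5)@(15, 11): e=[30,39,-9] → ·
    (4,6)@(9, 13): e=[10,-11,61] → ·
    (5,6)@(11, 13): e=[10,1,49] → #
    (7,6)@(15, 13): e=[10,25,25] → #
    (8,6)@(17, 13): e=[10,37,13] → #
    (9,6)@(19, 13): e=[10,49,1] → #
  covered (9 px):
    · · · · · · · · · · · ·
    · · · · · · · · · · · ·
    · · · · · · · · · · · ·
    · · · · · · · · · · · ·
    · · · # · · · · · · · ·
    · · · · # # # · · · · ·
    · · · · · # # # # # · ·
    · · · · · · · · · · · ·
    · · · · · · · · · · · ·
    · · · · · · · · · · · ·
    · · · · · · · · · · · ·

Final: [1,49,10]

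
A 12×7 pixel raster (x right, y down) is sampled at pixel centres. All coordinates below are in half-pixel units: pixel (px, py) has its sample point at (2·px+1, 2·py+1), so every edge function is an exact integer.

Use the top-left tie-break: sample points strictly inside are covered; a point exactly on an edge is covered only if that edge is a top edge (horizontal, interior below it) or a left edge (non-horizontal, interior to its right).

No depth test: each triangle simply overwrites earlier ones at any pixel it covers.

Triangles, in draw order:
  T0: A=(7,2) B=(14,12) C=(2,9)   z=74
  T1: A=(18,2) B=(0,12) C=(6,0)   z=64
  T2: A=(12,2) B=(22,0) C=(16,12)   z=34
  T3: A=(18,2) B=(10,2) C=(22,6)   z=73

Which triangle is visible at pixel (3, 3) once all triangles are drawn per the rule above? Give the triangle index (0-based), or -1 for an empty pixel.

T0:
  2·area = 99
  edge (7, 2)→(14, 12): d=(7,10) right/bottom  bias=-1
  edge (14, 12)→(2, 9): d=(-12,-3) top-left  bias=+0
  edge (2, 9)→(7, 2): d=(5,-7) top-left  bias=+0
    (3,1)@(7, 3): e=[7,87,5] → █
    (4,1)@(9, 3): e=[-13,93,19] → ·
    (2,2)@(5, 5): e=[41,57,1] → █
    (4,2)@(9, 5): e=[1,69,29] → █
    (5,2)@(11, 5): e=[-19,75,43] → ·
    (2,3)@(5, 7): e=[55,33,11] → █
    (5,3)@(11, 7): e=[-5,51,53] → ·
    (1,4)@(3, 9): e=[89,3,7] → █
    (5,4)@(11, 9): e=[9,27,63] → █
    (6,4)@(13, 9): e=[-11,33,77] → ·
    (1,5)@(3, 11): e=[103,-21,17] → ·
    (2,5)@(5, 11): e=[83,-15,31] → ·
  covered (14 px):
    · · · · · · · · · · · ·
    · · · █ · · · · · · · ·
    · · █ █ █ · · · · · · ·
    · · █ █ █ · · · · · · ·
    · █ █ █ █ █ · · · · · ·
    · · · · · █ █ · · · · ·
    · · · · · · · · · · · ·
T1:
  2·area = 156
  edge (18, 2)→(0, 12): d=(-18,10) right/bottom  bias=-1
  edge (0, 12)→(6, 0): d=(6,-12) top-left  bias=+0
  edge (6, 0)→(18, 2): d=(12,2) right/bottom  bias=-1
    (3,0)@(7, 1): e=[128,18,10] → █
    (4,0)@(9, 1): e=[108,42,6] → █
    (5,0)@(11, 1): e=[88,66,2] → █
    (6,0)@(13, 1): e=[68,90,-2] → ·
    (2,1)@(5, 3): e=[112,6,38] → █
    (6,1)@(13, 3): e=[32,102,22] → █
    (7,1)@(15, 3): e=[12,126,18] → █
    (8,1)@(17, 3): e=[-8,150,14] → ·
    (2,2)@(5, 5): e=[76,18,62] → █
    (6,2)@(13, 5): e=[-4,114,46] → ·
    (7,2)@(15, 5): e=[-24,138,42] → ·
    (1,3)@(3, 7): e=[60,6,90] → █
    (4,3)@(9, 7): e=[0,78,78] → ·  [on edge]
  covered (19 px):
    · · · █ █ █ · · · · · ·
    · · █ █ █ █ █ █ · · · ·
    · · █ █ █ █ · · · · · ·
    · █ █ █ · · · · · · · ·
    · █ █ · · · · · · · · ·
    █ · · · · · · · · · · ·
    · · · · · · · · · · · ·
T2:
  2·area = 108
  edge (12, 2)→(22, 0): d=(10,-2) top-left  bias=+0
  edge (22, 0)→(16, 12): d=(-6,12) right/bottom  bias=-1
  edge (16, 12)→(12, 2): d=(-4,-10) top-left  bias=+0
    (8,0)@(17, 1): e=[0,54,54] → █  [on edge]
    (9,0)@(19, 1): e=[4,30,74] → █
    (10,0)@(21, 1): e=[8,6,94] → █
    (11,0)@(23, 1): e=[12,-18,114] → ·
    (3,1)@(7, 3): e=[0,162,-54] → ·  [on edge]
    (6,1)@(13, 3): e=[12,90,6] → █
    (7,1)@(15, 3): e=[16,66,26] → █
    (10,1)@(21, 3): e=[28,-6,86] → ·
    (6,2)@(13, 5): e=[32,78,-2] → ·
    (7,2)@(15, 5): e=[36,54,18] → █
    (10,2)@(21, 5): e=[48,-18,78] → ·
    (7,3)@(15, 7): e=[56,42,10] → █
  covered (14 px):
    · · · · · · · · █ █ █ ·
    · · · · · · █ █ █ █ · ·
    · · · · · · · █ █ █ · ·
    · · · · · · · █ █ · · ·
    · · · · · · · █ █ · · ·
    · · · · · · · · · · · ·
    · · · · · · · · · · · ·
T3:
  2·area = 32  (B↔C swapped to make it positive)
  edge (18, 2)→(22, 6): d=(4,4) right/bottom  bias=-1
  edge (22, 6)→(10, 2): d=(-12,-4) top-left  bias=+0
  edge (10, 2)→(18, 2): d=(8,0) top-left  bias=+0
    (3,0)@(7, 1): e=[40,0,-8] → ·  [on edge]
    (8,0)@(17, 1): e=[0,40,-8] → ·  [on edge]
    (6,1)@(13, 3): e=[24,0,8] → █  [on edge]
    (7,1)@(15, 3): e=[16,8,8] → █
    (8,1)@(17, 3): e=[8,16,8] → █
    (9,1)@(19, 3): e=[0,24,8] → ·  [on edge]
    (6,2)@(13, 5): e=[32,-24,24] → ·
    (7,2)@(15, 5): e=[24,-16,24] → ·
    (8,2)@(17, 5): e=[16,-8,24] → ·
    (9,2)@(19, 5): e=[8,0,24] → █  [on edge]
    (10,2)@(21, 5): e=[0,8,24] → ·  [on edge]
    (9,3)@(19, 7): e=[16,-24,40] → ·
    (11,3)@(23, 7): e=[0,-8,40] → ·  [on edge]
  covered (4 px):
    · · · · · · · · · · · ·
    · · · · · · █ █ █ · · ·
    · · · · · · · · · █ · ·
    · · · · · · · · · · · ·
    · · · · · · · · · · · ·
    · · · · · · · · · · · ·
    · · · · · · · · · · · ·

Z-buffer (winner per pixel, '.' = empty):
  . . . 1 1 1 . . 2 2 2 .
  . . 1 1 1 1 3 3 3 2 . .
  . . 1 1 1 1 . 2 2 3 . .
  . 1 1 1 0 . . 2 2 . . .
  . 1 1 0 0 0 . 2 2 . . .
  1 . . . . 0 0 . . . . .
  . . . . . . . . . . . .

Final: 1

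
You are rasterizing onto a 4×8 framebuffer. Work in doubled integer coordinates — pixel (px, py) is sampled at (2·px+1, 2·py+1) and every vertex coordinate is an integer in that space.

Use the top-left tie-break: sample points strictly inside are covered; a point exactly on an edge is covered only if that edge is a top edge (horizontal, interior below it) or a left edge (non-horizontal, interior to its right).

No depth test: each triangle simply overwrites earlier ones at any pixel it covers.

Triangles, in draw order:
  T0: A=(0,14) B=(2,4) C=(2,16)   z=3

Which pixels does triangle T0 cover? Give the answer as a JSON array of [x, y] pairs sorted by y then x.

T0:
  2·area = 24
  edge (0, 14)→(2, 4): d=(2,-10) top-left  bias=+0
  edge (2, 4)→(2, 16): d=(0,12) right/bottom  bias=-1
  edge (2, 16)→(0, 14): d=(-2,-2) top-left  bias=+0
    (0,4)@(1, 9): e=[0,12,12] → #  [on edge]
    (1,4)@(3, 9): e=[20,-12,16] → ·
    (0,5)@(1, 11): e=[4,12,8] → #
    (1,5)@(3, 11): e=[24,-12,12] → ·
    (0,6)@(1, 13): e=[8,12,4] → #
    (1,6)@(3, 13): e=[28,-12,8] → ·
    (0,7)@(1, 15): e=[12,12,0] → #  [on edge]
    (1,7)@(3, 15): e=[32,-12,4] → ·
  covered (4 px):
    · · · ·
    · · · ·
    · · · ·
    · · · ·
    # · · ·
    # · · ·
    # · · ·
    # · · ·

Result: [[0,4],[0,5],[0,6],[0,7]]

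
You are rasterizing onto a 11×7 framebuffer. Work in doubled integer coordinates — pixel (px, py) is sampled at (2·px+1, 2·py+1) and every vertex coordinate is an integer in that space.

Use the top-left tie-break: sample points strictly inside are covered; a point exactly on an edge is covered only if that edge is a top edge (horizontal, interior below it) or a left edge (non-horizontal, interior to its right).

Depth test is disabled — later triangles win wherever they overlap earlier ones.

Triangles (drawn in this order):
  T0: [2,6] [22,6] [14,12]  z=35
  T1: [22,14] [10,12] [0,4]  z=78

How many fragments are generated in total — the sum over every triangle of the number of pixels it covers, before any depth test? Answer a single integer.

T0:
  2·area = 120
  edge (2, 6)→(22, 6): d=(20,0) top-left  bias=+0
  edge (22, 6)→(14, 12): d=(-8,6) right/bottom  bias=-1
  edge (14, 12)→(2, 6): d=(-12,-6) top-left  bias=+0
    (2,3)@(5, 7): e=[20,94,6] → #
    (3,3)@(7, 7): e=[20,82,18] → #
    (4,3)@(9, 7): e=[20,70,30] → #
    (5,3)@(11, 7): e=[20,58,42] → #
    (6,3)@(13, 7): e=[20,46,54] → #
    (7,3)@(15, 7): e=[20,34,66] → #
    (8,3)@(17, 7): e=[20,22,78] → #
    (9,3)@(19, 7): e=[20,10,90] → #
    (10,3)@(21, 7): e=[20,-2,102] → ·
    (2,4)@(5, 9): e=[60,78,-18] → ·
    (3,4)@(7, 9): e=[60,66,-6] → ·
    (4,4)@(9, 9): e=[60,54,6] → #
  covered (15 px):
    · · · · · · · · · · ·
    · · · · · · · · · · ·
    · · · · · · · · · · ·
    · · # # # # # # # # ·
    · · · · # # # # # · ·
    · · · · · · # # · · ·
    · · · · · · · · · · ·
T1:
  2·area = 76
  edge (22, 14)→(10, 12): d=(-12,-2) top-left  bias=+0
  edge (10, 12)→(0, 4): d=(-10,-8) top-left  bias=+0
  edge (0, 4)→(22, 14): d=(22,10) right/bottom  bias=-1
    (2,3)@(5, 7): e=[50,10,16] → #
    (3,3)@(7, 7): e=[54,26,-4] → ·
    (2,4)@(5, 9): e=[26,-10,60] → ·
    (3,4)@(7, 9): e=[30,6,40] → #
    (4,4)@(9, 9): e=[34,22,20] → #
    (5,4)@(11, 9): e=[38,38,0] → ·  [on edge]
    (3,5)@(7, 11): e=[6,-14,84] → ·
    (4,5)@(9, 11): e=[10,2,64] → #
    (5,5)@(11, 11): e=[14,18,44] → #
    (6,5)@(13, 11): e=[18,34,24] → #
    (7,5)@(15, 11): e=[22,50,4] → #
    (8,5)@(17, 11): e=[26,66,-16] → ·
  covered (9 px):
    · · · · · · · · · · ·
    · · · · · · · · · · ·
    · · · · · · · · · · ·
    · · # · · · · · · · ·
    · · · # # · · · · · ·
    · · · · # # # # · · ·
    · · · · · · · · # # ·

Final: 24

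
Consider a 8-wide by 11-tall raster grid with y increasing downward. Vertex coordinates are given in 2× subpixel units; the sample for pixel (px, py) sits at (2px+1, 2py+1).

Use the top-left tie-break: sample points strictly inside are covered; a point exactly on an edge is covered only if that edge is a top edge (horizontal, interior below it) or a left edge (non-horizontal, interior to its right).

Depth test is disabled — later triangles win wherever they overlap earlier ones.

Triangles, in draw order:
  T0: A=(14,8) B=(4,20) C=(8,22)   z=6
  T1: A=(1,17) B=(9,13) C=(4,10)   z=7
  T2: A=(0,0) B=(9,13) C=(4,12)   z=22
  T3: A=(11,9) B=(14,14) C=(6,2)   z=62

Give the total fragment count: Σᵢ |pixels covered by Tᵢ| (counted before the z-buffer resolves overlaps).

T0:
  2·area = 68  (B↔C swapped to make it positive)
  edge (14, 8)→(8, 22): d=(-6,14) right/bottom  bias=-1
  edge (8, 22)→(4, 20): d=(-4,-2) top-left  bias=+0
  edge (4, 20)→(14, 8): d=(10,-12) top-left  bias=+0
    (5,6)@(11, 13): e=[12,42,14] → #
    (6,6)@(13, 13): e=[-16,46,38] → ·
    (4,7)@(9, 15): e=[28,30,10] → #
    (5,7)@(11, 15): e=[0,34,34] → ·  [on edge]
    (3,8)@(7, 17): e=[44,18,6] → #
    (5,8)@(11, 17): e=[-12,26,54] → ·
    (2,9)@(5, 19): e=[60,6,2] → #
    (5,9)@(11, 19): e=[-24,18,74] → ·
    (2,10)@(5, 21): e=[48,-2,22] → ·
    (3,10)@(7, 21): e=[20,2,46] → #
    (4,10)@(9, 21): e=[-8,6,70] → ·
  covered (8 px):
    · · · · · · · ·
    · · · · · · · ·
    · · · · · · · ·
    · · · · · · · ·
    · · · · · · · ·
    · · · · · · · ·
    · · · · · # · ·
    · · · · # · · ·
    · · · # # · · ·
    · · # # # · · ·
    · · · # · · · ·
T1:
  2·area = 44  (B↔C swapped to make it positive)
  edge (1, 17)→(4, 10): d=(3,-7) top-left  bias=+0
  edge (4, 10)→(9, 13): d=(5,3) right/bottom  bias=-1
  edge (9, 13)→(1, 17): d=(-8,4) right/bottom  bias=-1
    (3,1)@(7, 3): e=[0,-44,88] → ·  [on edge]
    (2,5)@(5, 11): e=[10,2,32] → #
    (3,5)@(7, 11): e=[24,-4,24] → ·
    (6,5)@(13, 11): e=[66,-22,0] → ·  [on edge]
    (1,6)@(3, 13): e=[2,18,24] → #
    (3,6)@(7, 13): e=[30,6,8] → #
    (4,6)@(9, 13): e=[44,0,0] → ·  [on edge]
    (1,7)@(3, 15): e=[8,28,8] → #
    (2,7)@(5, 15): e=[22,22,0] → ·  [on edge]
    (3,7)@(7, 15): e=[36,16,-8] → ·
    (0,8)@(1, 17): e=[0,44,0] → ·  [on edge]
    (1,8)@(3, 17): e=[14,38,-8] → ·
  covered (5 px):
    · · · · · · · ·
    · · · · · · · ·
    · · · · · · · ·
    · · · · · · · ·
    · · · · · · · ·
    · · # · · · · ·
    · # # # · · · ·
    · # · · · · · ·
    · · · · · · · ·
    · · · · · · · ·
    · · · · · · · ·
T2:
  2·area = 56
  edge (0, 0)→(9, 13): d=(9,13) right/bottom  bias=-1
  edge (9, 13)→(4, 12): d=(-5,-1) top-left  bias=+0
  edge (4, 12)→(0, 0): d=(-4,-12) top-left  bias=+0
    (0,1)@(1, 3): e=[14,42,0] → #  [on edge]
    (1,1)@(3, 3): e=[-12,44,24] → ·
    (0,2)@(1, 5): e=[32,32,-8] → ·
    (1,2)@(3, 5): e=[6,34,16] → #
    (2,2)@(5, 5): e=[-20,36,40] → ·
    (1,3)@(3, 7): e=[24,24,8] → #
    (2,3)@(5, 7): e=[-2,26,32] → ·
    (1,4)@(3, 9): e=[42,14,0] → #  [on edge]
    (2,4)@(5, 9): e=[16,16,24] → #
    (3,4)@(7, 9): e=[-10,18,48] → ·
    (1,5)@(3, 11): e=[60,4,-8] → ·
    (2,5)@(5, 11): e=[34,6,16] → #
    (4,6)@(9, 13): e=[0,0,56] → ·  [on edge]
    (2,7)@(5, 15): e=[70,-14,0] → ·  [on edge]
    (3,10)@(7, 21): e=[98,-42,0] → ·  [on edge]
  covered (7 px):
    · · · · · · · ·
    # · · · · · · ·
    · # · · · · · ·
    · # · · · · · ·
    · # # · · · · ·
    · · # # · · · ·
    · · · · · · · ·
    · · · · · · · ·
    · · · · · · · ·
    · · · · · · · ·
    · · · · · · · ·
T3:
  2·area = 4
  edge (11, 9)→(14, 14): d=(3,5) right/bottom  bias=-1
  edge (14, 14)→(6, 2): d=(-8,-12) top-left  bias=+0
  edge (6, 2)→(11, 9): d=(5,7) right/bottom  bias=-1
    (5,4)@(11, 9): e=[0,4,0] → ·  [on edge]
  covered (0 px):
    · · · · · · · ·
    · · · · · · · ·
    · · · · · · · ·
    · · · · · · · ·
    · · · · · · · ·
    · · · · · · · ·
    · · · · · · · ·
    · · · · · · · ·
    · · · · · · · ·
    · · · · · · · ·
    · · · · · · · ·

Answer: 20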